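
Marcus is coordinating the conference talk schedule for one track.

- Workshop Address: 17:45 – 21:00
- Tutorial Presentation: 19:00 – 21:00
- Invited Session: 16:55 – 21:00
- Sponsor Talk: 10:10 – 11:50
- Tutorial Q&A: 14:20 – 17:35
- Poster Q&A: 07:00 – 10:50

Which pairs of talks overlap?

Sorted by start: Poster Q&A, Sponsor Talk, Tutorial Q&A, Invited Session, Workshop Address, Tutorial Presentation.
Sponsor Talk starts before Poster Q&A ends → Poster Q&A and Sponsor Talk overlap.
Tutorial Q&A starts after Poster Q&A ends; Poster Q&A is clear from here.
Tutorial Q&A starts after Sponsor Talk ends; Sponsor Talk is clear from here.
Invited Session starts before Tutorial Q&A ends → Tutorial Q&A and Invited Session overlap.
Workshop Address starts after Tutorial Q&A ends; Tutorial Q&A is clear from here.
Workshop Address starts before Invited Session ends → Invited Session and Workshop Address overlap.
Tutorial Presentation starts before Invited Session ends → Invited Session and Tutorial Presentation overlap.
Tutorial Presentation starts before Workshop Address ends → Workshop Address and Tutorial Presentation overlap.

Invited Session & Tutorial Presentation, Invited Session & Tutorial Q&A, Invited Session & Workshop Address, Poster Q&A & Sponsor Talk, Tutorial Presentation & Workshop Address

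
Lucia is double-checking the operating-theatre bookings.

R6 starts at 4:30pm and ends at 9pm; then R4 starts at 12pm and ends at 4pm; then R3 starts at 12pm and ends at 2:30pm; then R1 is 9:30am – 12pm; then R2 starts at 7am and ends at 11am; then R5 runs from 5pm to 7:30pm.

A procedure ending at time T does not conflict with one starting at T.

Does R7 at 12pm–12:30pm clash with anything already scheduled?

Yes — it overlaps R3, R4

R2: ends 11am at or before R7 starts 12pm → clear.
R1: ends 12pm at or before R7 starts 12pm → clear.
R3: starts 12pm before R7 ends 12:30pm, and ends 2:30pm after R7 starts 12pm → overlap.
R4: starts 12pm before R7 ends 12:30pm, and ends 4pm after R7 starts 12pm → overlap.
R6: starts 4:30pm at or after R7 ends 12:30pm → clear.
R5: starts 5pm at or after R7 ends 12:30pm → clear.
R7 overlaps R3, R4.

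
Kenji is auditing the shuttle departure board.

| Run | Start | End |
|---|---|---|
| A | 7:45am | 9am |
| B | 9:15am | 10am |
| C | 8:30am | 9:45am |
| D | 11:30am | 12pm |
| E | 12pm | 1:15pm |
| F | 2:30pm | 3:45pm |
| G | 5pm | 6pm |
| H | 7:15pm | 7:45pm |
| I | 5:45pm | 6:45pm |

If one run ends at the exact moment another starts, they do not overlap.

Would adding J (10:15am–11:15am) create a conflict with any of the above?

A: ends 9am at or before J starts 10:15am → clear.
C: ends 9:45am at or before J starts 10:15am → clear.
B: ends 10am at or before J starts 10:15am → clear.
D: starts 11:30am at or after J ends 11:15am → clear.
E: starts 12pm at or after J ends 11:15am → clear.
F: starts 2:30pm at or after J ends 11:15am → clear.
G: starts 5pm at or after J ends 11:15am → clear.
I: starts 5:45pm at or after J ends 11:15am → clear.
H: starts 7:15pm at or after J ends 11:15am → clear.

No — it doesn't clash with anything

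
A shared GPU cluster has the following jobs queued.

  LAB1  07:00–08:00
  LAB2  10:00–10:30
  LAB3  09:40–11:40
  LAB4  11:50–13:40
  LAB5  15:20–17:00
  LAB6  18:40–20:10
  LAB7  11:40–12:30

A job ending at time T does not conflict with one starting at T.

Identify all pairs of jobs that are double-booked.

Sorted by start: LAB1, LAB3, LAB2, LAB7, LAB4, LAB5, LAB6.
LAB3 starts after LAB1 ends, so nothing later overlaps LAB1 either.
LAB2 starts before LAB3 ends → LAB3 and LAB2 overlap.
LAB7 starts exactly when LAB3 ends (back-to-back, no overlap), so nothing later overlaps LAB3 either.
LAB7 starts after LAB2 ends, so nothing later overlaps LAB2 either.
LAB4 starts before LAB7 ends → LAB7 and LAB4 overlap.
LAB5 starts after LAB7 ends, so nothing later overlaps LAB7 either.
LAB5 starts after LAB4 ends, so nothing later overlaps LAB4 either.
LAB6 starts after LAB5 ends.

LAB2 & LAB3, LAB4 & LAB7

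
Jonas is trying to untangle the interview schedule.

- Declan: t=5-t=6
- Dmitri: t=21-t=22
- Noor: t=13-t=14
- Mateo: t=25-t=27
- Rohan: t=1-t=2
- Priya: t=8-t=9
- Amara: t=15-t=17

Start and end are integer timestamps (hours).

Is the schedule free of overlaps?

Yes

Two intervals overlap when each starts before the other ends.
Sorted by start: Rohan, Declan, Priya, Noor, Amara, Dmitri, Mateo.
Declan starts after Rohan ends — done with Rohan.
Priya starts after Declan ends — done with Declan.
Noor starts after Priya ends — done with Priya.
Amara starts after Noor ends — done with Noor.
Dmitri starts after Amara ends — done with Amara.
Mateo starts after Dmitri ends.
Every pair is clear; the schedule has no overlaps.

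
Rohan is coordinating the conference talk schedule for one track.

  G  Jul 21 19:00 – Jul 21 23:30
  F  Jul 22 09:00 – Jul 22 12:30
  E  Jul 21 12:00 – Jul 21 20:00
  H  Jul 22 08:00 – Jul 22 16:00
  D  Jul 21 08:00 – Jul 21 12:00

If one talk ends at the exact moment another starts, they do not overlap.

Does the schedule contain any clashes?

Sorted by start: D, E, G, H, F.
E starts exactly when D ends (back-to-back, no overlap), so D has no further overlaps.
G starts before E ends → E and G overlap.
That's a conflict, so the schedule is not conflict-free.

Yes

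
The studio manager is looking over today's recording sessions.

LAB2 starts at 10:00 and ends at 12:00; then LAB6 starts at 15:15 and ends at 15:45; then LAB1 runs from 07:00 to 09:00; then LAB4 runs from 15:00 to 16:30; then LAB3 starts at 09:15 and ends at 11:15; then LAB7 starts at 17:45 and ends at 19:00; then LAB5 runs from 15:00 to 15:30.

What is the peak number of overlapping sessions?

3

Sort all start/end points and keep a running count:
07:00 start LAB1 → 1
09:00 end LAB1 → 0
09:15 start LAB3 → 1
10:00 start LAB2 → 2
11:15 end LAB3 → 1
12:00 end LAB2 → 0
15:00 start LAB4 → 1
15:00 start LAB5 → 2
15:15 start LAB6 → 3
15:30 end LAB5 → 2
15:45 end LAB6 → 1
16:30 end LAB4 → 0
17:45 start LAB7 → 1
19:00 end LAB7 → 0
Peak is 3, at 15:15 (LAB4, LAB5, LAB6).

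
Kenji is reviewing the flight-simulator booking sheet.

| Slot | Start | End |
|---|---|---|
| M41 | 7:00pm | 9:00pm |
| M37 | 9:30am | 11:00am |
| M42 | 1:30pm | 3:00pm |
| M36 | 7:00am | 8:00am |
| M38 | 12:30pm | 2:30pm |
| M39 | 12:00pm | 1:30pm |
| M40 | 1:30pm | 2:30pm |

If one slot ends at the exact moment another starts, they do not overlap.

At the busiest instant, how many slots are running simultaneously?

3

Sort all start/end points and keep a running count:
7:00am start M36 → 1
8:00am end M36 → 0
9:30am start M37 → 1
11:00am end M37 → 0
12:00pm start M39 → 1
12:30pm start M38 → 2
1:30pm end M39 → 1
1:30pm start M40 → 2
1:30pm start M42 → 3
2:30pm end M38 → 2
2:30pm end M40 → 1
3:00pm end M42 → 0
7:00pm start M41 → 1
9:00pm end M41 → 0
Peak is 3, at 1:30pm (M38, M40, M42).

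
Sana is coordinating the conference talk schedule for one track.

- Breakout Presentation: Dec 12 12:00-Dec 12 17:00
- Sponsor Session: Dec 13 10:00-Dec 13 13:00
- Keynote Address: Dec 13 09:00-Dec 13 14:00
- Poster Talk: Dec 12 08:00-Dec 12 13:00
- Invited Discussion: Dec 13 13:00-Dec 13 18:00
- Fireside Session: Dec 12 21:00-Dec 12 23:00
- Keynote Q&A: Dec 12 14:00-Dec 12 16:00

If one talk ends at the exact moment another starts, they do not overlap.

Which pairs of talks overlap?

Sorted by start: Poster Talk, Breakout Presentation, Keynote Q&A, Fireside Session, Keynote Address, Sponsor Session, Invited Discussion.
Breakout Presentation starts before Poster Talk ends → Poster Talk and Breakout Presentation overlap.
Keynote Q&A starts after Poster Talk ends; Poster Talk is clear from here.
Keynote Q&A starts before Breakout Presentation ends → Breakout Presentation and Keynote Q&A overlap.
Fireside Session starts after Breakout Presentation ends; Breakout Presentation is clear from here.
Fireside Session starts after Keynote Q&A ends; Keynote Q&A is clear from here.
Keynote Address starts after Fireside Session ends; Fireside Session is clear from here.
Sponsor Session starts before Keynote Address ends → Keynote Address and Sponsor Session overlap.
Invited Discussion starts before Keynote Address ends → Keynote Address and Invited Discussion overlap.
Invited Discussion starts exactly when Sponsor Session ends (back-to-back, no overlap).

Breakout Presentation & Keynote Q&A, Breakout Presentation & Poster Talk, Invited Discussion & Keynote Address, Keynote Address & Sponsor Session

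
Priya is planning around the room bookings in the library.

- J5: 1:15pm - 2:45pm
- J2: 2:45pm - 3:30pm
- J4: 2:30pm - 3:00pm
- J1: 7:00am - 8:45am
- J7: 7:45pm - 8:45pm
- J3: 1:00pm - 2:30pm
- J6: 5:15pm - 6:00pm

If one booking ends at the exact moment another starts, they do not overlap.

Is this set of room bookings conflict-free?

Sorted by start: J1, J3, J5, J4, J2, J6, J7.
J3 starts after J1 ends, so J1 has no further overlaps.
J5 starts before J3 ends → J3 and J5 overlap.
That's a conflict, so the schedule is not conflict-free.

No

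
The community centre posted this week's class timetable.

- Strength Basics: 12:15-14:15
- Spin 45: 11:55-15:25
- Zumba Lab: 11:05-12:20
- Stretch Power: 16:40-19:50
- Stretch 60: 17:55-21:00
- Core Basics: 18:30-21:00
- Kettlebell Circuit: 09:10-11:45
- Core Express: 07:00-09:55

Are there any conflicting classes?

Sorted by start: Core Express, Kettlebell Circuit, Zumba Lab, Spin 45, Strength Basics, Stretch Power, Stretch 60, Core Basics.
Kettlebell Circuit starts before Core Express ends → Core Express and Kettlebell Circuit overlap.
That's a conflict, so the schedule is not conflict-free.

Yes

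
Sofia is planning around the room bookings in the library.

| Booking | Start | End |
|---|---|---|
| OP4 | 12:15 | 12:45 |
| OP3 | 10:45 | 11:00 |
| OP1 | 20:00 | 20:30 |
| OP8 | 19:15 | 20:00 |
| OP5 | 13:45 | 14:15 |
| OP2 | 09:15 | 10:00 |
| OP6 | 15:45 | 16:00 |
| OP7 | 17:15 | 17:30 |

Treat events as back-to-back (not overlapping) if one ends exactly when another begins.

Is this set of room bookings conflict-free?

Yes

Sorted by start: OP2, OP3, OP4, OP5, OP6, OP7, OP8, OP1.
OP3 starts after OP2 ends — done with OP2.
OP4 starts after OP3 ends — done with OP3.
OP5 starts after OP4 ends — done with OP4.
OP6 starts after OP5 ends — done with OP5.
OP7 starts after OP6 ends — done with OP6.
OP8 starts after OP7 ends — done with OP7.
OP1 starts exactly when OP8 ends (back-to-back, no overlap).
Every pair is clear; the schedule has no overlaps.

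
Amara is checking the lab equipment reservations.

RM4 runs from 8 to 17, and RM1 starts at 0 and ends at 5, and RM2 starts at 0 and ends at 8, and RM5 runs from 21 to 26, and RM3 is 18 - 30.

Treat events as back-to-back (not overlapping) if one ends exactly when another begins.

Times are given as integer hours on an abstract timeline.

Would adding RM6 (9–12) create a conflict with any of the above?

RM1: ends 5 at or before RM6 starts 9 → clear.
RM2: ends 8 at or before RM6 starts 9 → clear.
RM4: starts 8 before RM6 ends 12, and ends 17 after RM6 starts 9 → overlap.
RM3: starts 18 at or after RM6 ends 12 → clear.
RM5: starts 21 at or after RM6 ends 12 → clear.
RM6 overlaps RM4.

Yes — it overlaps RM4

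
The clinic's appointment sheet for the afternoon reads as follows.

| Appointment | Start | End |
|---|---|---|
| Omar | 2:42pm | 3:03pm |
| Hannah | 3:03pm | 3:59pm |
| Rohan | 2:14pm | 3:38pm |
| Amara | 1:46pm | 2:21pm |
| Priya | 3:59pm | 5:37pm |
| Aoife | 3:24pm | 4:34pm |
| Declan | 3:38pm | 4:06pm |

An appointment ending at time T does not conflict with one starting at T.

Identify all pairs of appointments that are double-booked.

Sorted by start: Amara, Rohan, Omar, Hannah, Aoife, Declan, Priya.
Rohan starts before Amara ends → Amara and Rohan overlap.
Omar starts after Amara ends, so nothing later overlaps Amara either.
Omar starts before Rohan ends → Rohan and Omar overlap.
Hannah starts before Rohan ends → Rohan and Hannah overlap.
Aoife starts before Rohan ends → Rohan and Aoife overlap.
Declan starts exactly when Rohan ends (back-to-back, no overlap), so nothing later overlaps Rohan either.
Hannah starts exactly when Omar ends (back-to-back, no overlap), so nothing later overlaps Omar either.
Aoife starts before Hannah ends → Hannah and Aoife overlap.
Declan starts before Hannah ends → Hannah and Declan overlap.
Priya starts exactly when Hannah ends (back-to-back, no overlap).
Declan starts before Aoife ends → Aoife and Declan overlap.
Priya starts before Aoife ends → Aoife and Priya overlap.
Priya starts before Declan ends → Declan and Priya overlap.

Amara & Rohan, Aoife & Declan, Aoife & Hannah, Aoife & Priya, Aoife & Rohan, Declan & Hannah, Declan & Priya, Hannah & Rohan, Omar & Rohan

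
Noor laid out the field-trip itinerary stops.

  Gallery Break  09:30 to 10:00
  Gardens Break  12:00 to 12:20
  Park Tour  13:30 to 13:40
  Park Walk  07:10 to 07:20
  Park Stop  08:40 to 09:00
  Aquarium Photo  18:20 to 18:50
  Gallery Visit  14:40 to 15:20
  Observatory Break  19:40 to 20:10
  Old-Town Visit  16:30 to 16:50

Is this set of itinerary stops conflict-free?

Yes

Sorted by start: Park Walk, Park Stop, Gallery Break, Gardens Break, Park Tour, Gallery Visit, Old-Town Visit, Aquarium Photo, Observatory Break.
Park Stop starts after Park Walk ends, so nothing later overlaps Park Walk either.
Gallery Break starts after Park Stop ends, so nothing later overlaps Park Stop either.
Gardens Break starts after Gallery Break ends, so nothing later overlaps Gallery Break either.
Park Tour starts after Gardens Break ends, so nothing later overlaps Gardens Break either.
Gallery Visit starts after Park Tour ends, so nothing later overlaps Park Tour either.
Old-Town Visit starts after Gallery Visit ends, so nothing later overlaps Gallery Visit either.
Aquarium Photo starts after Old-Town Visit ends, so nothing later overlaps Old-Town Visit either.
Observatory Break starts after Aquarium Photo ends.
Every pair is clear; the schedule has no overlaps.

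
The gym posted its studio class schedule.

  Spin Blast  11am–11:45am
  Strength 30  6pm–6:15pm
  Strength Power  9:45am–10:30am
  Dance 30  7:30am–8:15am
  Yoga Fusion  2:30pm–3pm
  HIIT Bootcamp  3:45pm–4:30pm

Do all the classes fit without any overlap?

Yes

Sorted by start: Dance 30, Strength Power, Spin Blast, Yoga Fusion, HIIT Bootcamp, Strength 30.
Strength Power starts after Dance 30 ends; Dance 30 is clear from here.
Spin Blast starts after Strength Power ends; Strength Power is clear from here.
Yoga Fusion starts after Spin Blast ends; Spin Blast is clear from here.
HIIT Bootcamp starts after Yoga Fusion ends; Yoga Fusion is clear from here.
Strength 30 starts after HIIT Bootcamp ends.
Every pair is clear; the schedule has no overlaps.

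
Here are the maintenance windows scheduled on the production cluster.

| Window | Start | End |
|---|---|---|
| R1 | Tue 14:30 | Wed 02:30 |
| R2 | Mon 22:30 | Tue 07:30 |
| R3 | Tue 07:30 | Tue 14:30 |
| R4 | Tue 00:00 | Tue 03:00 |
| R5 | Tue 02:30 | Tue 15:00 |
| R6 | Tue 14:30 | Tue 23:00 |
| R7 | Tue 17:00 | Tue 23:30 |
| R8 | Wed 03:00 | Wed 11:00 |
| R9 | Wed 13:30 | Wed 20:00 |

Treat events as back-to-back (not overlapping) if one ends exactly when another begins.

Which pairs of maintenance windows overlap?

Sorted by start: R2, R4, R5, R3, R1, R6, R7, R8, R9.
R4 starts before R2 ends → R2 and R4 overlap.
R5 starts before R2 ends → R2 and R5 overlap.
R3 starts exactly when R2 ends (back-to-back, no overlap) — done with R2.
R5 starts before R4 ends → R4 and R5 overlap.
R3 starts after R4 ends — done with R4.
R3 starts before R5 ends → R5 and R3 overlap.
R1 starts before R5 ends → R5 and R1 overlap.
R6 starts before R5 ends → R5 and R6 overlap.
R7 starts after R5 ends — done with R5.
R1 starts exactly when R3 ends (back-to-back, no overlap) — done with R3.
R6 starts before R1 ends → R1 and R6 overlap.
R7 starts before R1 ends → R1 and R7 overlap.
R8 starts after R1 ends — done with R1.
R7 starts before R6 ends → R6 and R7 overlap.
R8 starts after R6 ends — done with R6.
R8 starts after R7 ends — done with R7.
R9 starts after R8 ends.

R1 & R5, R1 & R6, R1 & R7, R2 & R4, R2 & R5, R3 & R5, R4 & R5, R5 & R6, R6 & R7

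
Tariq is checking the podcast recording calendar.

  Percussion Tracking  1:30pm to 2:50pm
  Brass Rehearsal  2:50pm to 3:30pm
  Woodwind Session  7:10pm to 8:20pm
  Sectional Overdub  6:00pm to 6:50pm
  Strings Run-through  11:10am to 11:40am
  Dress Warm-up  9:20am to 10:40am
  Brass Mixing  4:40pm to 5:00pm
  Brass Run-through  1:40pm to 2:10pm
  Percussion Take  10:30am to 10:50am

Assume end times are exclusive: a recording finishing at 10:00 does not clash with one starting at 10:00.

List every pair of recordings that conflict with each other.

Sorted by start: Dress Warm-up, Percussion Take, Strings Run-through, Percussion Tracking, Brass Run-through, Brass Rehearsal, Brass Mixing, Sectional Overdub, Woodwind Session.
Percussion Take starts before Dress Warm-up ends → Dress Warm-up and Percussion Take overlap.
Strings Run-through starts after Dress Warm-up ends, so Dress Warm-up has no further overlaps.
Strings Run-through starts after Percussion Take ends, so Percussion Take has no further overlaps.
Percussion Tracking starts after Strings Run-through ends, so Strings Run-through has no further overlaps.
Brass Run-through starts before Percussion Tracking ends → Percussion Tracking and Brass Run-through overlap.
Brass Rehearsal starts exactly when Percussion Tracking ends (back-to-back, no overlap), so Percussion Tracking has no further overlaps.
Brass Rehearsal starts after Brass Run-through ends, so Brass Run-through has no further overlaps.
Brass Mixing starts after Brass Rehearsal ends, so Brass Rehearsal has no further overlaps.
Sectional Overdub starts after Brass Mixing ends, so Brass Mixing has no further overlaps.
Woodwind Session starts after Sectional Overdub ends.

Brass Run-through & Percussion Tracking, Dress Warm-up & Percussion Take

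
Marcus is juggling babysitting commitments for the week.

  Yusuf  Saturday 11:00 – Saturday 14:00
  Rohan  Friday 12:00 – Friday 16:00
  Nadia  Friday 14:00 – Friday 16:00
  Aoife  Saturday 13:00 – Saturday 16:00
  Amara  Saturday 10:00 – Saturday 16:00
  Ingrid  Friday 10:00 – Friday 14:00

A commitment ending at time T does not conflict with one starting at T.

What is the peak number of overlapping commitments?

3

Walk through starts and ends in time order (an end at T is processed before a start at T):
Friday 10:00 start Ingrid → 1
Friday 12:00 start Rohan → 2
Friday 14:00 end Ingrid → 1
Friday 14:00 start Nadia → 2
Friday 16:00 end Nadia → 1
Friday 16:00 end Rohan → 0
Saturday 10:00 start Amara → 1
Saturday 11:00 start Yusuf → 2
Saturday 13:00 start Aoife → 3
Saturday 14:00 end Yusuf → 2
Saturday 16:00 end Amara → 1
Saturday 16:00 end Aoife → 0
Peak is 3, at Saturday 13:00 (Amara, Aoife, Yusuf).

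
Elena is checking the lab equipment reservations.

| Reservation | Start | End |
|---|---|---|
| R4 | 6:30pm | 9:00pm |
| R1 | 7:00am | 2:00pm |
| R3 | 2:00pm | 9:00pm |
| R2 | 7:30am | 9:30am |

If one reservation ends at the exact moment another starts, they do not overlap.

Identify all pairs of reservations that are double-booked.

Sorted by start: R1, R2, R3, R4.
R2 starts before R1 ends → R1 and R2 overlap.
R3 starts exactly when R1 ends (back-to-back, no overlap) — done with R1.
R3 starts after R2 ends — done with R2.
R4 starts before R3 ends → R3 and R4 overlap.

R1 & R2, R3 & R4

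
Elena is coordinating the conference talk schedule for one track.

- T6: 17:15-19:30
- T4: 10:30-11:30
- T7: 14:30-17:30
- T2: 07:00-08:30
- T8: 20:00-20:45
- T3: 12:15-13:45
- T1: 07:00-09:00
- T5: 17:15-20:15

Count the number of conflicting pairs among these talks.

5

Sorted by start: T1, T2, T4, T3, T7, T5, T6, T8.
T2 starts before T1 ends → T1 and T2 overlap.
T4 starts after T1 ends; T1 is clear from here.
T4 starts after T2 ends; T2 is clear from here.
T3 starts after T4 ends; T4 is clear from here.
T7 starts after T3 ends; T3 is clear from here.
T5 starts before T7 ends → T7 and T5 overlap.
T6 starts before T7 ends → T7 and T6 overlap.
T8 starts after T7 ends.
T6 starts before T5 ends → T5 and T6 overlap.
T8 starts before T5 ends → T5 and T8 overlap.
T8 starts after T6 ends.
Overlapping pairs: T1 & T2, T5 & T6, T5 & T7, T5 & T8, T6 & T7 — 5 in total.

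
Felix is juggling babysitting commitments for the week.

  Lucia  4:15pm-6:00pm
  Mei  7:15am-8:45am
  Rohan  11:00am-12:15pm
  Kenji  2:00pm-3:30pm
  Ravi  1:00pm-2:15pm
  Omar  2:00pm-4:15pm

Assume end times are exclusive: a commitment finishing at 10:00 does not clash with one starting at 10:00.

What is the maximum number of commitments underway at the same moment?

Sort all start/end points and keep a running count:
7:15am start Mei → 1
8:45am end Mei → 0
11:00am start Rohan → 1
12:15pm end Rohan → 0
1:00pm start Ravi → 1
2:00pm start Kenji → 2
2:00pm start Omar → 3
2:15pm end Ravi → 2
3:30pm end Kenji → 1
4:15pm end Omar → 0
4:15pm start Lucia → 1
6:00pm end Lucia → 0
Peak is 3, at 2:00pm (Kenji, Omar, Ravi).

3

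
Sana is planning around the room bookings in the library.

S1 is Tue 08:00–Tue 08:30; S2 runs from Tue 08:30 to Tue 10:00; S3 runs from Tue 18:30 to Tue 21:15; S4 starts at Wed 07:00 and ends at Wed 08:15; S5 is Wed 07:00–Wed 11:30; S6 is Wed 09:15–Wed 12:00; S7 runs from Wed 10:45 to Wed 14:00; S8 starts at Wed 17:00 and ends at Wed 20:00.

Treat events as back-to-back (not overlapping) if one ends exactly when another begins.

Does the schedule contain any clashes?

Sorted by start: S1, S2, S3, S4, S5, S6, S7, S8.
S2 starts exactly when S1 ends (back-to-back, no overlap), so nothing later overlaps S1 either.
S3 starts after S2 ends, so nothing later overlaps S2 either.
S4 starts after S3 ends, so nothing later overlaps S3 either.
S5 starts before S4 ends → S4 and S5 overlap.
That's a conflict, so the schedule is not conflict-free.

Yes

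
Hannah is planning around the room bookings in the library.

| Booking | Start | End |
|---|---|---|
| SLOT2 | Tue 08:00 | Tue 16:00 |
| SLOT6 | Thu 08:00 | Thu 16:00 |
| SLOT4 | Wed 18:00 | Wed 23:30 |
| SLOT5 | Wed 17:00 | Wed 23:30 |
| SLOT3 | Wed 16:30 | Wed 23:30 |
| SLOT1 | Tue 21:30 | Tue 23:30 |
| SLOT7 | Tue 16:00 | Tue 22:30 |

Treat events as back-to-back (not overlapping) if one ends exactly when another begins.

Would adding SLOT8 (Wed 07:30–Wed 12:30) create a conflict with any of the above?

No — it doesn't clash with anything

SLOT2: ends Tue 16:00 at or before SLOT8 starts Wed 07:30 → clear.
SLOT7: ends Tue 22:30 at or before SLOT8 starts Wed 07:30 → clear.
SLOT1: ends Tue 23:30 at or before SLOT8 starts Wed 07:30 → clear.
SLOT3: starts Wed 16:30 at or after SLOT8 ends Wed 12:30 → clear.
SLOT5: starts Wed 17:00 at or after SLOT8 ends Wed 12:30 → clear.
SLOT4: starts Wed 18:00 at or after SLOT8 ends Wed 12:30 → clear.
SLOT6: starts Thu 08:00 at or after SLOT8 ends Wed 12:30 → clear.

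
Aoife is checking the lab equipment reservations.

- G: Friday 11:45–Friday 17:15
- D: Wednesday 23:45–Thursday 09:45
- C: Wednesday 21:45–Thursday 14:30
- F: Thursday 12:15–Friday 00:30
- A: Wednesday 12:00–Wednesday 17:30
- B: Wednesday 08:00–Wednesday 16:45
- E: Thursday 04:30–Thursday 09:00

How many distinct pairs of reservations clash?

Two intervals overlap when each starts before the other ends.
Sorted by start: B, A, C, D, E, F, G.
A starts before B ends → B and A overlap.
C starts after B ends, so B has no further overlaps.
C starts after A ends, so A has no further overlaps.
D starts before C ends → C and D overlap.
E starts before C ends → C and E overlap.
F starts before C ends → C and F overlap.
G starts after C ends.
E starts before D ends → D and E overlap.
F starts after D ends, so D has no further overlaps.
F starts after E ends, so E has no further overlaps.
G starts after F ends.
Overlapping pairs: A & B, C & D, C & E, C & F, D & E — 5 in total.

5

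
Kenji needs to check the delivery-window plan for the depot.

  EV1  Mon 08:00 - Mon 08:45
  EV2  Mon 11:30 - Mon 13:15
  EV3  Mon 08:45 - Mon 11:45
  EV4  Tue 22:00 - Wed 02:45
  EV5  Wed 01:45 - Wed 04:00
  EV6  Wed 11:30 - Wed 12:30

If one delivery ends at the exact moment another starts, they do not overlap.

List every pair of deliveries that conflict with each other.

EV2 & EV3, EV4 & EV5

Sorted by start: EV1, EV3, EV2, EV4, EV5, EV6.
EV3 starts exactly when EV1 ends (back-to-back, no overlap); EV1 is clear from here.
EV2 starts before EV3 ends → EV3 and EV2 overlap.
EV4 starts after EV3 ends; EV3 is clear from here.
EV4 starts after EV2 ends; EV2 is clear from here.
EV5 starts before EV4 ends → EV4 and EV5 overlap.
EV6 starts after EV4 ends.
EV6 starts after EV5 ends.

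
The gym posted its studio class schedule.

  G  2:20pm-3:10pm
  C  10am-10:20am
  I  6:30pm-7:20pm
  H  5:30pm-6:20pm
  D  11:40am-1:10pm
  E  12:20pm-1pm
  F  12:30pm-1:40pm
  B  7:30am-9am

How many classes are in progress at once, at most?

3

Walk through starts and ends in time order (an end at T is processed before a start at T):
7:30am start B → 1
9am end B → 0
10am start C → 1
10:20am end C → 0
11:40am start D → 1
12:20pm start E → 2
12:30pm start F → 3
1pm end E → 2
1:10pm end D → 1
1:40pm end F → 0
2:20pm start G → 1
3:10pm end G → 0
5:30pm start H → 1
6:20pm end H → 0
6:30pm start I → 1
7:20pm end I → 0
Peak is 3, at 12:30pm (D, E, F).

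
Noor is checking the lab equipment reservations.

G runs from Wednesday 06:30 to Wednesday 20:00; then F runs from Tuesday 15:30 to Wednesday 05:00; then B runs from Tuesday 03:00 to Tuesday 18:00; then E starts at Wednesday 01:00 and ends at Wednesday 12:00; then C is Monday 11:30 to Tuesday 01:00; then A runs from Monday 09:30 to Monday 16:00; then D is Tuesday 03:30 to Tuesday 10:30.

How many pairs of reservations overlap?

5

Sorted by start: A, C, B, D, F, E, G.
C starts before A ends → A and C overlap.
B starts after A ends, so nothing later overlaps A either.
B starts after C ends, so nothing later overlaps C either.
D starts before B ends → B and D overlap.
F starts before B ends → B and F overlap.
E starts after B ends, so nothing later overlaps B either.
F starts after D ends, so nothing later overlaps D either.
E starts before F ends → F and E overlap.
G starts after F ends.
G starts before E ends → E and G overlap.
Overlapping pairs: A & C, B & D, B & F, E & F, E & G — 5 in total.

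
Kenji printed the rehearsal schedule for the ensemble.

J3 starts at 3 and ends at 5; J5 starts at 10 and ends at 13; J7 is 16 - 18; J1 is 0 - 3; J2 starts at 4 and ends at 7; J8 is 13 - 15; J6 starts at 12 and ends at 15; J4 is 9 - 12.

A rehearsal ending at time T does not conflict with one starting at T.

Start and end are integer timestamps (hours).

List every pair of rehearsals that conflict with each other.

J2 & J3, J4 & J5, J5 & J6, J6 & J8

Two intervals overlap when each starts before the other ends.
Sorted by start: J1, J3, J2, J4, J5, J6, J8, J7.
J3 starts exactly when J1 ends (back-to-back, no overlap), so nothing later overlaps J1 either.
J2 starts before J3 ends → J3 and J2 overlap.
J4 starts after J3 ends, so nothing later overlaps J3 either.
J4 starts after J2 ends, so nothing later overlaps J2 either.
J5 starts before J4 ends → J4 and J5 overlap.
J6 starts exactly when J4 ends (back-to-back, no overlap), so nothing later overlaps J4 either.
J6 starts before J5 ends → J5 and J6 overlap.
J8 starts exactly when J5 ends (back-to-back, no overlap), so nothing later overlaps J5 either.
J8 starts before J6 ends → J6 and J8 overlap.
J7 starts after J6 ends.
J7 starts after J8 ends.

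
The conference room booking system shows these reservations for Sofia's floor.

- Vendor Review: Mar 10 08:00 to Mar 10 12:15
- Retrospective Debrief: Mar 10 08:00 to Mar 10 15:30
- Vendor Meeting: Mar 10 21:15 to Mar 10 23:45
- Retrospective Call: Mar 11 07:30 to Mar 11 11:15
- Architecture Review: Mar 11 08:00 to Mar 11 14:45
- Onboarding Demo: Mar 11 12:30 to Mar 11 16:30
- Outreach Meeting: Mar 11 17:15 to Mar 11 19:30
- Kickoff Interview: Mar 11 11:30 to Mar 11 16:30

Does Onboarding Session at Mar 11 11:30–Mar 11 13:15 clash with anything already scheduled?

Yes — it overlaps Architecture Review, Kickoff Interview, Onboarding Demo

Vendor Review: ends Mar 10 12:15 at or before Onboarding Session starts Mar 11 11:30 → clear.
Retrospective Debrief: ends Mar 10 15:30 at or before Onboarding Session starts Mar 11 11:30 → clear.
Vendor Meeting: ends Mar 10 23:45 at or before Onboarding Session starts Mar 11 11:30 → clear.
Retrospective Call: ends Mar 11 11:15 at or before Onboarding Session starts Mar 11 11:30 → clear.
Architecture Review: starts Mar 11 08:00 before Onboarding Session ends Mar 11 13:15, and ends Mar 11 14:45 after Onboarding Session starts Mar 11 11:30 → overlap.
Kickoff Interview: starts Mar 11 11:30 before Onboarding Session ends Mar 11 13:15, and ends Mar 11 16:30 after Onboarding Session starts Mar 11 11:30 → overlap.
Onboarding Demo: starts Mar 11 12:30 before Onboarding Session ends Mar 11 13:15, and ends Mar 11 16:30 after Onboarding Session starts Mar 11 11:30 → overlap.
Outreach Meeting: starts Mar 11 17:15 at or after Onboarding Session ends Mar 11 13:15 → clear.
Onboarding Session overlaps Architecture Review, Onboarding Demo, Kickoff Interview.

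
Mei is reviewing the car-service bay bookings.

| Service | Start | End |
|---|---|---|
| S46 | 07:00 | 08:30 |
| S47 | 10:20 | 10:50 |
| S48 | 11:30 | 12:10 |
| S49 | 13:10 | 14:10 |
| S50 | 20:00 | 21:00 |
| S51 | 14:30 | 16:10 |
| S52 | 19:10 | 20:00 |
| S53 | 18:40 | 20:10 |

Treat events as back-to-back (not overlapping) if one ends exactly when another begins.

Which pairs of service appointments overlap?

S50 & S53, S52 & S53

Sorted by start: S46, S47, S48, S49, S51, S53, S52, S50.
S47 starts after S46 ends — done with S46.
S48 starts after S47 ends — done with S47.
S49 starts after S48 ends — done with S48.
S51 starts after S49 ends — done with S49.
S53 starts after S51 ends — done with S51.
S52 starts before S53 ends → S53 and S52 overlap.
S50 starts before S53 ends → S53 and S50 overlap.
S50 starts exactly when S52 ends (back-to-back, no overlap).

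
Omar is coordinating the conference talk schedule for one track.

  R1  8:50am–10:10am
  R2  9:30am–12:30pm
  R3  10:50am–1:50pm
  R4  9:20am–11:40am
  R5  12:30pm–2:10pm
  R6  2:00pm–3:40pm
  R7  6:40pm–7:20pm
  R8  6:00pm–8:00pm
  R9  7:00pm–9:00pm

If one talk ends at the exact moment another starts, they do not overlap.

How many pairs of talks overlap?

Sorted by start: R1, R4, R2, R3, R5, R6, R8, R7, R9.
R4 starts before R1 ends → R1 and R4 overlap.
R2 starts before R1 ends → R1 and R2 overlap.
R3 starts after R1 ends, so R1 has no further overlaps.
R2 starts before R4 ends → R4 and R2 overlap.
R3 starts before R4 ends → R4 and R3 overlap.
R5 starts after R4 ends, so R4 has no further overlaps.
R3 starts before R2 ends → R2 and R3 overlap.
R5 starts exactly when R2 ends (back-to-back, no overlap), so R2 has no further overlaps.
R5 starts before R3 ends → R3 and R5 overlap.
R6 starts after R3 ends, so R3 has no further overlaps.
R6 starts before R5 ends → R5 and R6 overlap.
R8 starts after R5 ends, so R5 has no further overlaps.
R8 starts after R6 ends, so R6 has no further overlaps.
R7 starts before R8 ends → R8 and R7 overlap.
R9 starts before R8 ends → R8 and R9 overlap.
R9 starts before R7 ends → R7 and R9 overlap.
Overlapping pairs: R1 & R2, R1 & R4, R2 & R3, R2 & R4, R3 & R4, R3 & R5, R5 & R6, R7 & R8, R7 & R9, R8 & R9 — 10 in total.

10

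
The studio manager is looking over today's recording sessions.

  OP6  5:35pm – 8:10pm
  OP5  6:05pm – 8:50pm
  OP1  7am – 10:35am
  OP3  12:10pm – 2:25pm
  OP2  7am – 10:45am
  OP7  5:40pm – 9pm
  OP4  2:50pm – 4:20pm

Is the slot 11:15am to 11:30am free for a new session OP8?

OP1: ends 10:35am at or before OP8 starts 11:15am → clear.
OP2: ends 10:45am at or before OP8 starts 11:15am → clear.
OP3: starts 12:10pm at or after OP8 ends 11:30am → clear.
OP4: starts 2:50pm at or after OP8 ends 11:30am → clear.
OP6: starts 5:35pm at or after OP8 ends 11:30am → clear.
OP7: starts 5:40pm at or after OP8 ends 11:30am → clear.
OP5: starts 6:05pm at or after OP8 ends 11:30am → clear.

Yes — the slot is free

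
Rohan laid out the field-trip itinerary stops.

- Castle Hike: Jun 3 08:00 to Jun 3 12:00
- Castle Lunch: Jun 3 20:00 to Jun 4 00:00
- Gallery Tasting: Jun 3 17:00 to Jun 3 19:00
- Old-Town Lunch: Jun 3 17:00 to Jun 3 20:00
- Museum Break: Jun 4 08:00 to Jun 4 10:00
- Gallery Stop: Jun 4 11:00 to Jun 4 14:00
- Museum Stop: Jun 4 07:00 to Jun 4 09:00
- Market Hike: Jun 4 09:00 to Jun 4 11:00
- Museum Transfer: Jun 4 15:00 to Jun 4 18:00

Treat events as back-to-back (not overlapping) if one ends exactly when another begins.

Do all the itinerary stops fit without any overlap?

Sorted by start: Castle Hike, Gallery Tasting, Old-Town Lunch, Castle Lunch, Museum Stop, Museum Break, Market Hike, Gallery Stop, Museum Transfer.
Gallery Tasting starts after Castle Hike ends; Castle Hike is clear from here.
Old-Town Lunch starts before Gallery Tasting ends → Gallery Tasting and Old-Town Lunch overlap.
That's a conflict, so the schedule is not conflict-free.

No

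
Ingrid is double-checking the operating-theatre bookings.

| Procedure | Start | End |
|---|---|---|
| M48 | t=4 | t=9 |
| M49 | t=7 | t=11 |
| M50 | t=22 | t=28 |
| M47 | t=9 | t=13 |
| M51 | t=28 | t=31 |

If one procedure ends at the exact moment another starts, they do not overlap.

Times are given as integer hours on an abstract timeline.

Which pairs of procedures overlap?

Sorted by start: M48, M49, M47, M50, M51.
M49 starts before M48 ends → M48 and M49 overlap.
M47 starts exactly when M48 ends (back-to-back, no overlap) — done with M48.
M47 starts before M49 ends → M49 and M47 overlap.
M50 starts after M49 ends — done with M49.
M50 starts after M47 ends — done with M47.
M51 starts exactly when M50 ends (back-to-back, no overlap).

M47 & M49, M48 & M49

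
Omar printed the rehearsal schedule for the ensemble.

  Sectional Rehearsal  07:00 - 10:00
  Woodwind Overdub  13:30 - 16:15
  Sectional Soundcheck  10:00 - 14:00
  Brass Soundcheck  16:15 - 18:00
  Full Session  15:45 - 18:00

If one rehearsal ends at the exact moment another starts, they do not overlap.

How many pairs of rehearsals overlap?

Two intervals overlap when each starts before the other ends.
Sorted by start: Sectional Rehearsal, Sectional Soundcheck, Woodwind Overdub, Full Session, Brass Soundcheck.
Sectional Soundcheck starts exactly when Sectional Rehearsal ends (back-to-back, no overlap), so Sectional Rehearsal has no further overlaps.
Woodwind Overdub starts before Sectional Soundcheck ends → Sectional Soundcheck and Woodwind Overdub overlap.
Full Session starts after Sectional Soundcheck ends, so Sectional Soundcheck has no further overlaps.
Full Session starts before Woodwind Overdub ends → Woodwind Overdub and Full Session overlap.
Brass Soundcheck starts exactly when Woodwind Overdub ends (back-to-back, no overlap).
Brass Soundcheck starts before Full Session ends → Full Session and Brass Soundcheck overlap.
Overlapping pairs: Brass Soundcheck & Full Session, Full Session & Woodwind Overdub, Sectional Soundcheck & Woodwind Overdub — 3 in total.

3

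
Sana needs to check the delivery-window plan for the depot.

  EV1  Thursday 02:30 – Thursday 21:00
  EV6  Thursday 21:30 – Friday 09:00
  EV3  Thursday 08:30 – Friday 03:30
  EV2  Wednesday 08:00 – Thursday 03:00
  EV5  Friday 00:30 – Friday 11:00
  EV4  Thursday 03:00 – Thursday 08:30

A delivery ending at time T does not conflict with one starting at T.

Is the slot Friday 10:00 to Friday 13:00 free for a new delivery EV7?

No — it overlaps EV5

EV2: ends Thursday 03:00 at or before EV7 starts Friday 10:00 → clear.
EV1: ends Thursday 21:00 at or before EV7 starts Friday 10:00 → clear.
EV4: ends Thursday 08:30 at or before EV7 starts Friday 10:00 → clear.
EV3: ends Friday 03:30 at or before EV7 starts Friday 10:00 → clear.
EV6: ends Friday 09:00 at or before EV7 starts Friday 10:00 → clear.
EV5: starts Friday 00:30 before EV7 ends Friday 13:00, and ends Friday 11:00 after EV7 starts Friday 10:00 → overlap.
EV7 overlaps EV5.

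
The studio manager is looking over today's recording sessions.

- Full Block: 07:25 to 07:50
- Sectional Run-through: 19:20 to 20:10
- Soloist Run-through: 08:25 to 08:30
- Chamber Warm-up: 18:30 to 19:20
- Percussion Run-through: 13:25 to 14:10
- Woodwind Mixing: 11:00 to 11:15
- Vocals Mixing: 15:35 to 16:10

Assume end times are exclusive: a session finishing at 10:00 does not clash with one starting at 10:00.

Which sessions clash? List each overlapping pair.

no conflicts

Sorted by start: Full Block, Soloist Run-through, Woodwind Mixing, Percussion Run-through, Vocals Mixing, Chamber Warm-up, Sectional Run-through.
Soloist Run-through starts after Full Block ends, so nothing later overlaps Full Block either.
Woodwind Mixing starts after Soloist Run-through ends, so nothing later overlaps Soloist Run-through either.
Percussion Run-through starts after Woodwind Mixing ends, so nothing later overlaps Woodwind Mixing either.
Vocals Mixing starts after Percussion Run-through ends, so nothing later overlaps Percussion Run-through either.
Chamber Warm-up starts after Vocals Mixing ends, so nothing later overlaps Vocals Mixing either.
Sectional Run-through starts exactly when Chamber Warm-up ends (back-to-back, no overlap).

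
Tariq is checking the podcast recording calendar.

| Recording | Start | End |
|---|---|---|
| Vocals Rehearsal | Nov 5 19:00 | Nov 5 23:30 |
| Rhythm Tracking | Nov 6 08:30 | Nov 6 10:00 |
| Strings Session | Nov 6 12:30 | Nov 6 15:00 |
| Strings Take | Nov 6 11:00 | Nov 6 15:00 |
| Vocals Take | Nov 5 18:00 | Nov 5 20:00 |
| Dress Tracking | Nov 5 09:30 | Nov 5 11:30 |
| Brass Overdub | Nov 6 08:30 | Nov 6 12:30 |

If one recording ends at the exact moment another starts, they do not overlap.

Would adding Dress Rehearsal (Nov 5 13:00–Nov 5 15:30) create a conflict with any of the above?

No — it doesn't clash with anything

Dress Tracking: ends Nov 5 11:30 at or before Dress Rehearsal starts Nov 5 13:00 → clear.
Vocals Take: starts Nov 5 18:00 at or after Dress Rehearsal ends Nov 5 15:30 → clear.
Vocals Rehearsal: starts Nov 5 19:00 at or after Dress Rehearsal ends Nov 5 15:30 → clear.
Brass Overdub: starts Nov 6 08:30 at or after Dress Rehearsal ends Nov 5 15:30 → clear.
Rhythm Tracking: starts Nov 6 08:30 at or after Dress Rehearsal ends Nov 5 15:30 → clear.
Strings Take: starts Nov 6 11:00 at or after Dress Rehearsal ends Nov 5 15:30 → clear.
Strings Session: starts Nov 6 12:30 at or after Dress Rehearsal ends Nov 5 15:30 → clear.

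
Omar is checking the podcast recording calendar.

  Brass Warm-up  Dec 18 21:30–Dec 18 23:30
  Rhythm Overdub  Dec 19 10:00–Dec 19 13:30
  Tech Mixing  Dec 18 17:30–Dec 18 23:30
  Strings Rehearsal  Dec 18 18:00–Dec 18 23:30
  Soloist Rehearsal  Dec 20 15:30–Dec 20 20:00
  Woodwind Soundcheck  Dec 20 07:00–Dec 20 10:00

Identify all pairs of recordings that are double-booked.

Brass Warm-up & Strings Rehearsal, Brass Warm-up & Tech Mixing, Strings Rehearsal & Tech Mixing

Sorted by start: Tech Mixing, Strings Rehearsal, Brass Warm-up, Rhythm Overdub, Woodwind Soundcheck, Soloist Rehearsal.
Strings Rehearsal starts before Tech Mixing ends → Tech Mixing and Strings Rehearsal overlap.
Brass Warm-up starts before Tech Mixing ends → Tech Mixing and Brass Warm-up overlap.
Rhythm Overdub starts after Tech Mixing ends; Tech Mixing is clear from here.
Brass Warm-up starts before Strings Rehearsal ends → Strings Rehearsal and Brass Warm-up overlap.
Rhythm Overdub starts after Strings Rehearsal ends; Strings Rehearsal is clear from here.
Rhythm Overdub starts after Brass Warm-up ends; Brass Warm-up is clear from here.
Woodwind Soundcheck starts after Rhythm Overdub ends; Rhythm Overdub is clear from here.
Soloist Rehearsal starts after Woodwind Soundcheck ends.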